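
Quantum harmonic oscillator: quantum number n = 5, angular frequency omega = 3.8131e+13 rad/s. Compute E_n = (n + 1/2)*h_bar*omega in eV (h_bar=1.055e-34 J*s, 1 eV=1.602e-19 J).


E = (n + 1/2) * h_bar * omega
= (5 + 0.5) * 1.055e-34 * 3.8131e+13
= 5.5 * 4.0228e-21
= 2.2126e-20 J
= 0.1381 eV

0.1381


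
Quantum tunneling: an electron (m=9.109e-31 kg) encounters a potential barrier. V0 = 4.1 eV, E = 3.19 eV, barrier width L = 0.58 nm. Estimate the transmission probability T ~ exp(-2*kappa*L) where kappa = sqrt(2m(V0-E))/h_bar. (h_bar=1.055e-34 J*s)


V0 - E = 0.91 eV = 1.4578e-19 J
kappa = sqrt(2 * m * (V0-E)) / h_bar
= sqrt(2 * 9.109e-31 * 1.4578e-19) / 1.055e-34
= 4.8848e+09 /m
2*kappa*L = 2 * 4.8848e+09 * 0.58e-9
= 5.6664
T = exp(-5.6664) = 3.460273e-03

3.460273e-03


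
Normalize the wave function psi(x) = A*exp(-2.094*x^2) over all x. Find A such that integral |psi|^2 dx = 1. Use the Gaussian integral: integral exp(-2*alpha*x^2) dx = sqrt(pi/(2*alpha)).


integral |psi|^2 dx = A^2 * sqrt(pi/(2*alpha)) = 1
A^2 = sqrt(2*alpha/pi)
= sqrt(2 * 2.094 / pi)
= 1.154592
A = sqrt(1.154592)
= 1.0745

1.0745


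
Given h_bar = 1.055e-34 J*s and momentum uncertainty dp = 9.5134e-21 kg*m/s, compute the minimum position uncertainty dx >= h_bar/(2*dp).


dx = h_bar / (2 * dp)
= 1.055e-34 / (2 * 9.5134e-21)
= 1.055e-34 / 1.9027e-20
= 5.5448e-15 m

5.5448e-15


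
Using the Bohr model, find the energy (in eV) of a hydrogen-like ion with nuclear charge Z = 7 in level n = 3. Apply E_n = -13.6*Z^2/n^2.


E_n = -13.6 * Z^2 / n^2
= -13.6 * 7^2 / 3^2
= -13.6 * 49 / 9
= -74.0444 eV

-74.0444


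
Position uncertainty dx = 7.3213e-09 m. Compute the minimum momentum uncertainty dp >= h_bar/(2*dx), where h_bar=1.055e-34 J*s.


dp = h_bar / (2 * dx)
= 1.055e-34 / (2 * 7.3213e-09)
= 1.055e-34 / 1.4643e-08
= 7.2050e-27 kg*m/s

7.2050e-27


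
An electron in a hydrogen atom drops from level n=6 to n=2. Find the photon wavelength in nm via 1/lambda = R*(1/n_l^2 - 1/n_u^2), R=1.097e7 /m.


1/lambda = R * (1/n_l^2 - 1/n_u^2)
= 1.097e7 * (1/2^2 - 1/6^2)
= 1.097e7 * (0.25 - 0.027778)
= 1.097e7 * 0.222222
= 2.4378e+06 /m
lambda = 1 / 2.4378e+06 = 410.2097 nm

410.2097


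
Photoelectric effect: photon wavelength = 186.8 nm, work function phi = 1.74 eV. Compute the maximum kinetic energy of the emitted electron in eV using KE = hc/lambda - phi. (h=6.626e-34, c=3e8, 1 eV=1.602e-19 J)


E_photon = hc / lambda
= (6.626e-34)(3e8) / (186.8e-9)
= 1.0641e-18 J
= 6.6425 eV
KE = E_photon - phi
= 6.6425 - 1.74
= 4.9025 eV

4.9025


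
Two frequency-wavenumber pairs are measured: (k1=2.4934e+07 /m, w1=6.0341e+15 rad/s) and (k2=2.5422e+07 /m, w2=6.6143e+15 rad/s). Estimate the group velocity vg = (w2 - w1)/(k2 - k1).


vg = (w2 - w1) / (k2 - k1)
= (6.6143e+15 - 6.0341e+15) / (2.5422e+07 - 2.4934e+07)
= 5.8020e+14 / 4.8800e+05
= 1.1889e+09 m/s

1.1889e+09


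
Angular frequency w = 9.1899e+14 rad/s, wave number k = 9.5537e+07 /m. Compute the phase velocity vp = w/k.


vp = w / k
= 9.1899e+14 / 9.5537e+07
= 9.6192e+06 m/s

9.6192e+06


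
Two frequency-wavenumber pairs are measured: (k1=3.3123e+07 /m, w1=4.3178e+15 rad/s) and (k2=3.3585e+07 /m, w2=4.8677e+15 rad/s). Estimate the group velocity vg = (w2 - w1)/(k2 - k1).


vg = (w2 - w1) / (k2 - k1)
= (4.8677e+15 - 4.3178e+15) / (3.3585e+07 - 3.3123e+07)
= 5.4990e+14 / 4.6200e+05
= 1.1903e+09 m/s

1.1903e+09


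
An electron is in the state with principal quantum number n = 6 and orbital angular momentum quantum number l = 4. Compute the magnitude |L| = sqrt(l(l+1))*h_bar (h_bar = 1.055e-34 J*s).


L = sqrt(l*(l+1)) * h_bar
= sqrt(4 * 5) * 1.055e-34
= sqrt(20) * 1.055e-34
= 4.4721 * 1.055e-34
= 4.7181e-34 J*s

4.7181e-34


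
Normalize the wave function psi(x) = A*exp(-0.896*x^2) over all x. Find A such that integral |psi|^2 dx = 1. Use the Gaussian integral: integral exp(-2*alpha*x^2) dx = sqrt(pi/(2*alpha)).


integral |psi|^2 dx = A^2 * sqrt(pi/(2*alpha)) = 1
A^2 = sqrt(2*alpha/pi)
= sqrt(2 * 0.896 / pi)
= 0.755256
A = sqrt(0.755256)
= 0.8691

0.8691


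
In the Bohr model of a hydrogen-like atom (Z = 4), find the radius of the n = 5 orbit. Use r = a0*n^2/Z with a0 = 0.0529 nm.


r = a0 * n^2 / Z
= 0.0529 * 5^2 / 4
= 0.0529 * 25 / 4
= 0.3306 nm

0.3306


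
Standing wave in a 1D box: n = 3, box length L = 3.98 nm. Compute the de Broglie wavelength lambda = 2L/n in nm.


lambda = 2L / n
= 2 * 3.98 / 3
= 7.96 / 3
= 2.6533 nm

2.6533


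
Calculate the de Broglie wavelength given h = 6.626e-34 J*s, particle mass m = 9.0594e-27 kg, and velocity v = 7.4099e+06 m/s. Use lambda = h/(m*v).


lambda = h / (m * v)
= 6.626e-34 / (9.0594e-27 * 7.4099e+06)
= 6.626e-34 / 6.7129e-20
= 9.8705e-15 m

9.8705e-15


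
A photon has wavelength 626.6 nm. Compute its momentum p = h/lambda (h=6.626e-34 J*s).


p = h / lambda
= 6.626e-34 / (626.6e-9)
= 6.626e-34 / 6.2660e-07
= 1.0575e-27 kg*m/s

1.0575e-27


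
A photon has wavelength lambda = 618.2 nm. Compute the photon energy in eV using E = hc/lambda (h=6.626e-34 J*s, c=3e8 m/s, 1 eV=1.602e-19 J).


E = hc / lambda
= (6.626e-34)(3e8) / (618.2e-9)
= 1.9878e-25 / 6.1820e-07
= 3.2155e-19 J
Converting to eV: 3.2155e-19 / 1.602e-19
= 2.0072 eV

2.0072


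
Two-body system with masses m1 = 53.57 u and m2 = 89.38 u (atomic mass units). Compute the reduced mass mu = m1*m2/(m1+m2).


mu = m1 * m2 / (m1 + m2)
= 53.57 * 89.38 / (53.57 + 89.38)
= 4788.0866 / 142.95
= 33.4948 u

33.4948


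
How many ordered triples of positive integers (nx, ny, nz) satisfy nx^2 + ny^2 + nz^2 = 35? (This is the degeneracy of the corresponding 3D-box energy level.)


Enumerate all (nx, ny, nz) with nx^2 + ny^2 + nz^2 = 35:
(1,3,5)
(1,5,3)
(3,1,5)
(3,5,1)
(5,1,3)
(5,3,1)
Total degeneracy = 6

6


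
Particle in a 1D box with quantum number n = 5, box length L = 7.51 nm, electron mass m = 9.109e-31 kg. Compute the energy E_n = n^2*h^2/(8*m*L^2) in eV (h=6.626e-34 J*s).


E = n^2 * h^2 / (8 * m * L^2)
= 5^2 * (6.626e-34)^2 / (8 * 9.109e-31 * (7.51e-9)^2)
= 25 * 4.3904e-67 / (8 * 9.109e-31 * 5.6400e-17)
= 2.6706e-20 J
= 0.1667 eV

0.1667


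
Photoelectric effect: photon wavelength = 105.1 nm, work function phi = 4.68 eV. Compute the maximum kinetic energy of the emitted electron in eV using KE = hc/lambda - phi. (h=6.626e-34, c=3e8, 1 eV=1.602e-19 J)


E_photon = hc / lambda
= (6.626e-34)(3e8) / (105.1e-9)
= 1.8913e-18 J
= 11.8061 eV
KE = E_photon - phi
= 11.8061 - 4.68
= 7.1261 eV

7.1261


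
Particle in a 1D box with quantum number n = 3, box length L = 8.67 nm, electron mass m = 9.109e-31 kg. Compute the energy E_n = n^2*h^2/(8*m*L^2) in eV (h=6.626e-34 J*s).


E = n^2 * h^2 / (8 * m * L^2)
= 3^2 * (6.626e-34)^2 / (8 * 9.109e-31 * (8.67e-9)^2)
= 9 * 4.3904e-67 / (8 * 9.109e-31 * 7.5169e-17)
= 7.2135e-21 J
= 0.045 eV

0.045


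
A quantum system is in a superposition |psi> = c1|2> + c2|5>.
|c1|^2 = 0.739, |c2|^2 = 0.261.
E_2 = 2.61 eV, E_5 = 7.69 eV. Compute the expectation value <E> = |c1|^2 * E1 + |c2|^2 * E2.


<E> = |c1|^2 * E1 + |c2|^2 * E2
= 0.739 * 2.61 + 0.261 * 7.69
= 1.9288 + 2.0071
= 3.9359 eV

3.9359


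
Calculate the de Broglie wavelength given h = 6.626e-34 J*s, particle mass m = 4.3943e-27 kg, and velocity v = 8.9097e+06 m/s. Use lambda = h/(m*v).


lambda = h / (m * v)
= 6.626e-34 / (4.3943e-27 * 8.9097e+06)
= 6.626e-34 / 3.9152e-20
= 1.6924e-14 m

1.6924e-14


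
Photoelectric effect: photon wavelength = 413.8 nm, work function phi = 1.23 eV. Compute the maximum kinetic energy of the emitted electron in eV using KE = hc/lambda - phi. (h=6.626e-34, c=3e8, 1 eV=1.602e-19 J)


E_photon = hc / lambda
= (6.626e-34)(3e8) / (413.8e-9)
= 4.8038e-19 J
= 2.9986 eV
KE = E_photon - phi
= 2.9986 - 1.23
= 1.7686 eV

1.7686


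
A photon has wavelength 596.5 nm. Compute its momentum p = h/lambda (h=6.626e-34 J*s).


p = h / lambda
= 6.626e-34 / (596.5e-9)
= 6.626e-34 / 5.9650e-07
= 1.1108e-27 kg*m/s

1.1108e-27


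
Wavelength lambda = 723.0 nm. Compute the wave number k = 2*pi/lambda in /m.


k = 2 * pi / lambda
= 6.2832 / (723.0e-9)
= 6.2832 / 7.2300e-07
= 8.6904e+06 /m

8.6904e+06


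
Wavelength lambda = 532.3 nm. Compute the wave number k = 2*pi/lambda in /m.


k = 2 * pi / lambda
= 6.2832 / (532.3e-9)
= 6.2832 / 5.3230e-07
= 1.1804e+07 /m

1.1804e+07


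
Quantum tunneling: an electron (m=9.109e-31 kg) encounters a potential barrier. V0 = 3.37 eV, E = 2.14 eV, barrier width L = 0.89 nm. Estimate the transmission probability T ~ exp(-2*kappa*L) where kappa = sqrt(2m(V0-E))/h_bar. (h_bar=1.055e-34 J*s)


V0 - E = 1.23 eV = 1.9705e-19 J
kappa = sqrt(2 * m * (V0-E)) / h_bar
= sqrt(2 * 9.109e-31 * 1.9705e-19) / 1.055e-34
= 5.6791e+09 /m
2*kappa*L = 2 * 5.6791e+09 * 0.89e-9
= 10.1088
T = exp(-10.1088) = 4.071765e-05

4.071765e-05


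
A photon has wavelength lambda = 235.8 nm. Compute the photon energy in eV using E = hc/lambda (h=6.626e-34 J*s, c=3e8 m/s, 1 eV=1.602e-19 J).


E = hc / lambda
= (6.626e-34)(3e8) / (235.8e-9)
= 1.9878e-25 / 2.3580e-07
= 8.4300e-19 J
Converting to eV: 8.4300e-19 / 1.602e-19
= 5.2622 eV

5.2622


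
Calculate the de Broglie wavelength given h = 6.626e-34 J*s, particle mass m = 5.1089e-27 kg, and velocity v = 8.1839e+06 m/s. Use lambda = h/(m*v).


lambda = h / (m * v)
= 6.626e-34 / (5.1089e-27 * 8.1839e+06)
= 6.626e-34 / 4.1811e-20
= 1.5848e-14 m

1.5848e-14


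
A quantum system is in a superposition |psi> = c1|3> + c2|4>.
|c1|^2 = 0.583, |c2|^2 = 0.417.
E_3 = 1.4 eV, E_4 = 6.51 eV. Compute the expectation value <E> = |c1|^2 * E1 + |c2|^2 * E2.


<E> = |c1|^2 * E1 + |c2|^2 * E2
= 0.583 * 1.4 + 0.417 * 6.51
= 0.8162 + 2.7147
= 3.5309 eV

3.5309


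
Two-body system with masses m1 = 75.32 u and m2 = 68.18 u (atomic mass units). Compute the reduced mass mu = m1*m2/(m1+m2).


mu = m1 * m2 / (m1 + m2)
= 75.32 * 68.18 / (75.32 + 68.18)
= 5135.3176 / 143.5
= 35.7862 u

35.7862


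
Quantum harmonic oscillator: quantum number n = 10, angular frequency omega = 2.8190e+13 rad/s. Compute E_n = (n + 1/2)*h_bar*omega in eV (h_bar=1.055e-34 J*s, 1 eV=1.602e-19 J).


E = (n + 1/2) * h_bar * omega
= (10 + 0.5) * 1.055e-34 * 2.8190e+13
= 10.5 * 2.9740e-21
= 3.1227e-20 J
= 0.1949 eV

0.1949


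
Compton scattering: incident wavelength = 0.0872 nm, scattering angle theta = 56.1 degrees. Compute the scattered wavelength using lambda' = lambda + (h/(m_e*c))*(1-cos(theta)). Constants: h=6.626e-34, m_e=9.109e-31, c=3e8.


Compton wavelength: h/(m_e*c) = 2.4247e-12 m
d_lambda = 2.4247e-12 * (1 - cos(56.1 deg))
= 2.4247e-12 * 0.442255
= 1.0723e-12 m = 0.001072 nm
lambda' = 0.0872 + 0.001072
= 0.088272 nm

0.088272


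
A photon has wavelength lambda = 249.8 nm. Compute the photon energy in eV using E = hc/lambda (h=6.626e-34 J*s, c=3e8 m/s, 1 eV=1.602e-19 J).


E = hc / lambda
= (6.626e-34)(3e8) / (249.8e-9)
= 1.9878e-25 / 2.4980e-07
= 7.9576e-19 J
Converting to eV: 7.9576e-19 / 1.602e-19
= 4.9673 eV

4.9673


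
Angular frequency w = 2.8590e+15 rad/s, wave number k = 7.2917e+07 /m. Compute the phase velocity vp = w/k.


vp = w / k
= 2.8590e+15 / 7.2917e+07
= 3.9209e+07 m/s

3.9209e+07


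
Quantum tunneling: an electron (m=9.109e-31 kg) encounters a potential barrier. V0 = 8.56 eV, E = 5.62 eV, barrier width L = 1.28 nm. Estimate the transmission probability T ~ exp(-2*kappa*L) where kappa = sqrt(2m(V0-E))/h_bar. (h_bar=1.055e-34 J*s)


V0 - E = 2.94 eV = 4.7099e-19 J
kappa = sqrt(2 * m * (V0-E)) / h_bar
= sqrt(2 * 9.109e-31 * 4.7099e-19) / 1.055e-34
= 8.7802e+09 /m
2*kappa*L = 2 * 8.7802e+09 * 1.28e-9
= 22.4772
T = exp(-22.4772) = 1.730866e-10

1.730866e-10


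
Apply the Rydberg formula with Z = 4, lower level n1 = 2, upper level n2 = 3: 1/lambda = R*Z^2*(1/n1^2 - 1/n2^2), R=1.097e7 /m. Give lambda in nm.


1/lambda = R * Z^2 * (1/n1^2 - 1/n2^2)
= 1.097e7 * 4^2 * (1/2^2 - 1/3^2)
= 1.097e7 * 16 * (0.25 - 0.111111)
= 2.4378e+07 /m
lambda = 1 / 2.4378e+07
= 41.021 nm

41.021


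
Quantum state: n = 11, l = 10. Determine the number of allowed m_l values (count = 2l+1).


m_l ranges from -l to +l in integer steps
So m_l goes from -10 to +10
Count = 2l + 1 = 2*10 + 1
= 21

21


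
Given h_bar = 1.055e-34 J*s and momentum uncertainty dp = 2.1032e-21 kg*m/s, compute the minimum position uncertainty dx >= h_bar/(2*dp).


dx = h_bar / (2 * dp)
= 1.055e-34 / (2 * 2.1032e-21)
= 1.055e-34 / 4.2064e-21
= 2.5081e-14 m

2.5081e-14


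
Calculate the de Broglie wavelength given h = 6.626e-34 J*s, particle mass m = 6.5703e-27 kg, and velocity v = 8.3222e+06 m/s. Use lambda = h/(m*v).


lambda = h / (m * v)
= 6.626e-34 / (6.5703e-27 * 8.3222e+06)
= 6.626e-34 / 5.4679e-20
= 1.2118e-14 m

1.2118e-14


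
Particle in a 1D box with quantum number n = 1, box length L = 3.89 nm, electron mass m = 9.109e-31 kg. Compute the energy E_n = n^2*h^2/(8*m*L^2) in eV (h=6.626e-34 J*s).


E = n^2 * h^2 / (8 * m * L^2)
= 1^2 * (6.626e-34)^2 / (8 * 9.109e-31 * (3.89e-9)^2)
= 1 * 4.3904e-67 / (8 * 9.109e-31 * 1.5132e-17)
= 3.9815e-21 J
= 0.0249 eV

0.0249


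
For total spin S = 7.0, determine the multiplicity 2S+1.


Spin multiplicity = 2S + 1
= 2 * 7.0 + 1
= 14.0 + 1
= 15

15


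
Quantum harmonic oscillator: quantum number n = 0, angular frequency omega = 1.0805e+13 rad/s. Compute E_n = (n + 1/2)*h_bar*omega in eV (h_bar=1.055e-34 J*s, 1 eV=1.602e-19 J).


E = (n + 1/2) * h_bar * omega
= (0 + 0.5) * 1.055e-34 * 1.0805e+13
= 0.5 * 1.1399e-21
= 5.6996e-22 J
= 0.0036 eV

0.0036


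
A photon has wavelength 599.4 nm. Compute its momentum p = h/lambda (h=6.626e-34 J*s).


p = h / lambda
= 6.626e-34 / (599.4e-9)
= 6.626e-34 / 5.9940e-07
= 1.1054e-27 kg*m/s

1.1054e-27


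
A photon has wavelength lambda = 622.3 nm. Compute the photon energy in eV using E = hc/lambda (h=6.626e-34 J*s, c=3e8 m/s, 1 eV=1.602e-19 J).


E = hc / lambda
= (6.626e-34)(3e8) / (622.3e-9)
= 1.9878e-25 / 6.2230e-07
= 3.1943e-19 J
Converting to eV: 3.1943e-19 / 1.602e-19
= 1.9939 eV

1.9939


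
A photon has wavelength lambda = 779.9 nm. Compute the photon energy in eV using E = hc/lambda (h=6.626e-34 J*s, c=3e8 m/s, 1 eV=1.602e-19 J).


E = hc / lambda
= (6.626e-34)(3e8) / (779.9e-9)
= 1.9878e-25 / 7.7990e-07
= 2.5488e-19 J
Converting to eV: 2.5488e-19 / 1.602e-19
= 1.591 eV

1.591


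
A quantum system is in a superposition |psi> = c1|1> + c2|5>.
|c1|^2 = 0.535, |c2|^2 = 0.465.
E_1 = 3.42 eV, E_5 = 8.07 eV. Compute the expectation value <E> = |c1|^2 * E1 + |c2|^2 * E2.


<E> = |c1|^2 * E1 + |c2|^2 * E2
= 0.535 * 3.42 + 0.465 * 8.07
= 1.8297 + 3.7526
= 5.5823 eV

5.5823


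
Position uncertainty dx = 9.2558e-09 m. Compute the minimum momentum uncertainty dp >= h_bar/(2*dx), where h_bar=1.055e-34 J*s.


dp = h_bar / (2 * dx)
= 1.055e-34 / (2 * 9.2558e-09)
= 1.055e-34 / 1.8512e-08
= 5.6991e-27 kg*m/s

5.6991e-27


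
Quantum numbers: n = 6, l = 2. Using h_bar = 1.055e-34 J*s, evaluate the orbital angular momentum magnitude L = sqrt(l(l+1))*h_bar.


L = sqrt(l*(l+1)) * h_bar
= sqrt(2 * 3) * 1.055e-34
= sqrt(6) * 1.055e-34
= 2.4495 * 1.055e-34
= 2.5842e-34 J*s

2.5842e-34


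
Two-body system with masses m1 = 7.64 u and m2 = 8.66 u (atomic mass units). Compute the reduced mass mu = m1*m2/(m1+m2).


mu = m1 * m2 / (m1 + m2)
= 7.64 * 8.66 / (7.64 + 8.66)
= 66.1624 / 16.3
= 4.059 u

4.059


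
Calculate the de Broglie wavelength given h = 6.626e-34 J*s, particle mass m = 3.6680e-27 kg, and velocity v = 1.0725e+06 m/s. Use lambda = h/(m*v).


lambda = h / (m * v)
= 6.626e-34 / (3.6680e-27 * 1.0725e+06)
= 6.626e-34 / 3.9339e-21
= 1.6843e-13 m

1.6843e-13


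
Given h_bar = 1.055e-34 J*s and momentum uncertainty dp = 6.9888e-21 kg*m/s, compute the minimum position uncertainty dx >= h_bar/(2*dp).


dx = h_bar / (2 * dp)
= 1.055e-34 / (2 * 6.9888e-21)
= 1.055e-34 / 1.3978e-20
= 7.5478e-15 m

7.5478e-15


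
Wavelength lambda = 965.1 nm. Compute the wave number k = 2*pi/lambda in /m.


k = 2 * pi / lambda
= 6.2832 / (965.1e-9)
= 6.2832 / 9.6510e-07
= 6.5104e+06 /m

6.5104e+06


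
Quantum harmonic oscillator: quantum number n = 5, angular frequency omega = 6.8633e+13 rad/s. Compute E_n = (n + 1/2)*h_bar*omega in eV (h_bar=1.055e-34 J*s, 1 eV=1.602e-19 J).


E = (n + 1/2) * h_bar * omega
= (5 + 0.5) * 1.055e-34 * 6.8633e+13
= 5.5 * 7.2408e-21
= 3.9824e-20 J
= 0.2486 eV

0.2486


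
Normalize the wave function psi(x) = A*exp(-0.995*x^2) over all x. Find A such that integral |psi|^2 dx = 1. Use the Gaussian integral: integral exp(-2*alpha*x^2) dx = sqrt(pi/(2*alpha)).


integral |psi|^2 dx = A^2 * sqrt(pi/(2*alpha)) = 1
A^2 = sqrt(2*alpha/pi)
= sqrt(2 * 0.995 / pi)
= 0.795887
A = sqrt(0.795887)
= 0.8921

0.8921


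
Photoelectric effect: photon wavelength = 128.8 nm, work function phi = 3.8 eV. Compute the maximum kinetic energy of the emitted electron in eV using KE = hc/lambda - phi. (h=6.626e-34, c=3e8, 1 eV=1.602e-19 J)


E_photon = hc / lambda
= (6.626e-34)(3e8) / (128.8e-9)
= 1.5433e-18 J
= 9.6337 eV
KE = E_photon - phi
= 9.6337 - 3.8
= 5.8337 eV

5.8337


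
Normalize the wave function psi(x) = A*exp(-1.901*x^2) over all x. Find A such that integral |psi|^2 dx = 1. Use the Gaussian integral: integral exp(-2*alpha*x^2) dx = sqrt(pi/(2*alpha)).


integral |psi|^2 dx = A^2 * sqrt(pi/(2*alpha)) = 1
A^2 = sqrt(2*alpha/pi)
= sqrt(2 * 1.901 / pi)
= 1.100097
A = sqrt(1.100097)
= 1.0489

1.0489


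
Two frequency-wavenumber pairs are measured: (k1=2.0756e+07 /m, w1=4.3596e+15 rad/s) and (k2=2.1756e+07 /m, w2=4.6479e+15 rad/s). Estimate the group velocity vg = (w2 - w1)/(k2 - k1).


vg = (w2 - w1) / (k2 - k1)
= (4.6479e+15 - 4.3596e+15) / (2.1756e+07 - 2.0756e+07)
= 2.8830e+14 / 1.0000e+06
= 2.8830e+08 m/s

2.8830e+08


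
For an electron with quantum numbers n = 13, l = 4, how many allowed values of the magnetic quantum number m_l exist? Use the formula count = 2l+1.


m_l ranges from -l to +l in integer steps
So m_l goes from -4 to +4
Count = 2l + 1 = 2*4 + 1
= 9

9


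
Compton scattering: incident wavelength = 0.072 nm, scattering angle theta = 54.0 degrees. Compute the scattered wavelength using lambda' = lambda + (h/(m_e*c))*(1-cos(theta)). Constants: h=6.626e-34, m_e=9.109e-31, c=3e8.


Compton wavelength: h/(m_e*c) = 2.4247e-12 m
d_lambda = 2.4247e-12 * (1 - cos(54.0 deg))
= 2.4247e-12 * 0.412215
= 9.9950e-13 m = 0.001 nm
lambda' = 0.072 + 0.001
= 0.073 nm

0.073


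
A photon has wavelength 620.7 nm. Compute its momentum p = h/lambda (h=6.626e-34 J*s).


p = h / lambda
= 6.626e-34 / (620.7e-9)
= 6.626e-34 / 6.2070e-07
= 1.0675e-27 kg*m/s

1.0675e-27


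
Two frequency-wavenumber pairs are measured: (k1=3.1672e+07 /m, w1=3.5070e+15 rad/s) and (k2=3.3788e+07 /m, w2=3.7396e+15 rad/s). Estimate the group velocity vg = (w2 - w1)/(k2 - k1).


vg = (w2 - w1) / (k2 - k1)
= (3.7396e+15 - 3.5070e+15) / (3.3788e+07 - 3.1672e+07)
= 2.3260e+14 / 2.1160e+06
= 1.0992e+08 m/s

1.0992e+08


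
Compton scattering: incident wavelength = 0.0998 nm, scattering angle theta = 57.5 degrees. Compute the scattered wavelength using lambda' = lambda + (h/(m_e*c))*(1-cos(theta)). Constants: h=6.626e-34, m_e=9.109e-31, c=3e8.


Compton wavelength: h/(m_e*c) = 2.4247e-12 m
d_lambda = 2.4247e-12 * (1 - cos(57.5 deg))
= 2.4247e-12 * 0.4627
= 1.1219e-12 m = 0.001122 nm
lambda' = 0.0998 + 0.001122
= 0.100922 nm

0.100922


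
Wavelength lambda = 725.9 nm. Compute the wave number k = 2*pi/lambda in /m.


k = 2 * pi / lambda
= 6.2832 / (725.9e-9)
= 6.2832 / 7.2590e-07
= 8.6557e+06 /m

8.6557e+06


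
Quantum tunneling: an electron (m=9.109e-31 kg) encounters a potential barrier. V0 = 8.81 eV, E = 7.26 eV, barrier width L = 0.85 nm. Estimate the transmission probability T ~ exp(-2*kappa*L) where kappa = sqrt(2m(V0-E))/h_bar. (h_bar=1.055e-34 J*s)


V0 - E = 1.55 eV = 2.4831e-19 J
kappa = sqrt(2 * m * (V0-E)) / h_bar
= sqrt(2 * 9.109e-31 * 2.4831e-19) / 1.055e-34
= 6.3752e+09 /m
2*kappa*L = 2 * 6.3752e+09 * 0.85e-9
= 10.8379
T = exp(-10.8379) = 1.964143e-05

1.964143e-05


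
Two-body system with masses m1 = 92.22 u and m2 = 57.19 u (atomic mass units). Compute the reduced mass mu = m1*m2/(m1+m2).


mu = m1 * m2 / (m1 + m2)
= 92.22 * 57.19 / (92.22 + 57.19)
= 5274.0618 / 149.41
= 35.2993 u

35.2993


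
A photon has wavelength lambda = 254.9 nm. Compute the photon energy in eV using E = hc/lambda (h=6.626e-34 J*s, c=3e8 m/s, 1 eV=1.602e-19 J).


E = hc / lambda
= (6.626e-34)(3e8) / (254.9e-9)
= 1.9878e-25 / 2.5490e-07
= 7.7984e-19 J
Converting to eV: 7.7984e-19 / 1.602e-19
= 4.8679 eV

4.8679


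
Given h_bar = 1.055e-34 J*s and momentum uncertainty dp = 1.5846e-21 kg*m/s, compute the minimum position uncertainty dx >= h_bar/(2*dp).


dx = h_bar / (2 * dp)
= 1.055e-34 / (2 * 1.5846e-21)
= 1.055e-34 / 3.1692e-21
= 3.3289e-14 m

3.3289e-14


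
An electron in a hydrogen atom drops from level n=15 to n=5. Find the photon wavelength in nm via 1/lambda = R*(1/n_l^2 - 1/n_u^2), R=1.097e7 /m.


1/lambda = R * (1/n_l^2 - 1/n_u^2)
= 1.097e7 * (1/5^2 - 1/15^2)
= 1.097e7 * (0.04 - 0.004444)
= 1.097e7 * 0.035556
= 3.9004e+05 /m
lambda = 1 / 3.9004e+05 = 2563.8104 nm

2563.8104


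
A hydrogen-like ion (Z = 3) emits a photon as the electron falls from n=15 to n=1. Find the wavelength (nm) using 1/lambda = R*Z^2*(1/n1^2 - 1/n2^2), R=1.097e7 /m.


1/lambda = R * Z^2 * (1/n1^2 - 1/n2^2)
= 1.097e7 * 3^2 * (1/1^2 - 1/15^2)
= 1.097e7 * 9 * (1.0 - 0.004444)
= 9.8291e+07 /m
lambda = 1 / 9.8291e+07
= 10.1739 nm

10.1739


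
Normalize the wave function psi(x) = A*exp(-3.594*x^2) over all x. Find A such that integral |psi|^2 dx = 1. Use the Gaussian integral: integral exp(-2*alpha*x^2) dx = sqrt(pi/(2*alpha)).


integral |psi|^2 dx = A^2 * sqrt(pi/(2*alpha)) = 1
A^2 = sqrt(2*alpha/pi)
= sqrt(2 * 3.594 / pi)
= 1.512617
A = sqrt(1.512617)
= 1.2299

1.2299


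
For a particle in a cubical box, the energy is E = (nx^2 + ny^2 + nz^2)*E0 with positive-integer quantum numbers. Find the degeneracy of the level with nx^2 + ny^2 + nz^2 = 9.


Enumerate all (nx, ny, nz) with nx^2 + ny^2 + nz^2 = 9:
(1,2,2)
(2,1,2)
(2,2,1)
Total degeneracy = 3

3


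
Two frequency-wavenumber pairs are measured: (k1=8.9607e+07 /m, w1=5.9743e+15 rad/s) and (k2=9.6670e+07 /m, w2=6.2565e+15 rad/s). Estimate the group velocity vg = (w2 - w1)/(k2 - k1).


vg = (w2 - w1) / (k2 - k1)
= (6.2565e+15 - 5.9743e+15) / (9.6670e+07 - 8.9607e+07)
= 2.8220e+14 / 7.0630e+06
= 3.9955e+07 m/s

3.9955e+07


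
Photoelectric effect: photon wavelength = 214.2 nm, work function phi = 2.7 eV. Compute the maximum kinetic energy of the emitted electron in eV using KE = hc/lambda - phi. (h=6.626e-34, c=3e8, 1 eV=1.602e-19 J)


E_photon = hc / lambda
= (6.626e-34)(3e8) / (214.2e-9)
= 9.2801e-19 J
= 5.7928 eV
KE = E_photon - phi
= 5.7928 - 2.7
= 3.0928 eV

3.0928


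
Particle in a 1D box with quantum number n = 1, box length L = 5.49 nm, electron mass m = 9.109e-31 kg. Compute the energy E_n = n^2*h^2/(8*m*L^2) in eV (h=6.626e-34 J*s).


E = n^2 * h^2 / (8 * m * L^2)
= 1^2 * (6.626e-34)^2 / (8 * 9.109e-31 * (5.49e-9)^2)
= 1 * 4.3904e-67 / (8 * 9.109e-31 * 3.0140e-17)
= 1.9989e-21 J
= 0.0125 eV

0.0125


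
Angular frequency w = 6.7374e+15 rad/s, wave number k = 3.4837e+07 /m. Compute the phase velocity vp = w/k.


vp = w / k
= 6.7374e+15 / 3.4837e+07
= 1.9340e+08 m/s

1.9340e+08


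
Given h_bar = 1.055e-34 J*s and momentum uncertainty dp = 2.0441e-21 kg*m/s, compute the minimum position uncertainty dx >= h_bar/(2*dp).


dx = h_bar / (2 * dp)
= 1.055e-34 / (2 * 2.0441e-21)
= 1.055e-34 / 4.0882e-21
= 2.5806e-14 m

2.5806e-14


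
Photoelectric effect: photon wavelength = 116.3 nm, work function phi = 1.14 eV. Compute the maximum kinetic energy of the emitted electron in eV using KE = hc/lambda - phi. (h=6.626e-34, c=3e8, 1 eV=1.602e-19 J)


E_photon = hc / lambda
= (6.626e-34)(3e8) / (116.3e-9)
= 1.7092e-18 J
= 10.6692 eV
KE = E_photon - phi
= 10.6692 - 1.14
= 9.5292 eV

9.5292


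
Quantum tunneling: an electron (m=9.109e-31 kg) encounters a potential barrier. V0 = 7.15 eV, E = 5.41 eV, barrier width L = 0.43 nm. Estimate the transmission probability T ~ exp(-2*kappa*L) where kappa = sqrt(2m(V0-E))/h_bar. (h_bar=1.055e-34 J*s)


V0 - E = 1.74 eV = 2.7875e-19 J
kappa = sqrt(2 * m * (V0-E)) / h_bar
= sqrt(2 * 9.109e-31 * 2.7875e-19) / 1.055e-34
= 6.7547e+09 /m
2*kappa*L = 2 * 6.7547e+09 * 0.43e-9
= 5.809
T = exp(-5.809) = 3.000395e-03

3.000395e-03


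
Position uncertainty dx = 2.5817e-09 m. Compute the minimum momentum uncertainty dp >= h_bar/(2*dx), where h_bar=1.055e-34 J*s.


dp = h_bar / (2 * dx)
= 1.055e-34 / (2 * 2.5817e-09)
= 1.055e-34 / 5.1634e-09
= 2.0432e-26 kg*m/s

2.0432e-26


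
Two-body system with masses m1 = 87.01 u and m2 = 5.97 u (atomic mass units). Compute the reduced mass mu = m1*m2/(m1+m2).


mu = m1 * m2 / (m1 + m2)
= 87.01 * 5.97 / (87.01 + 5.97)
= 519.4497 / 92.98
= 5.5867 u

5.5867


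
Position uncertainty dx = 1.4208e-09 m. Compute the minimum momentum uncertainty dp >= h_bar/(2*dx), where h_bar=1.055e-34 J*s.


dp = h_bar / (2 * dx)
= 1.055e-34 / (2 * 1.4208e-09)
= 1.055e-34 / 2.8416e-09
= 3.7127e-26 kg*m/s

3.7127e-26


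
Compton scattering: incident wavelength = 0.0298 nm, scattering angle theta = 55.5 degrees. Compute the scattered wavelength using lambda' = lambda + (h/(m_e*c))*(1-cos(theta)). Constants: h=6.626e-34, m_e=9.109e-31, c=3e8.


Compton wavelength: h/(m_e*c) = 2.4247e-12 m
d_lambda = 2.4247e-12 * (1 - cos(55.5 deg))
= 2.4247e-12 * 0.433594
= 1.0513e-12 m = 0.001051 nm
lambda' = 0.0298 + 0.001051
= 0.030851 nm

0.030851


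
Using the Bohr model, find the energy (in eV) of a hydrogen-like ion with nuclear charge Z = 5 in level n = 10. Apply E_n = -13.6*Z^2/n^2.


E_n = -13.6 * Z^2 / n^2
= -13.6 * 5^2 / 10^2
= -13.6 * 25 / 100
= -3.4 eV

-3.4


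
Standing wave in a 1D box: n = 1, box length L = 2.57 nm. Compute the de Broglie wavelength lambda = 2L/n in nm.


lambda = 2L / n
= 2 * 2.57 / 1
= 5.14 / 1
= 5.14 nm

5.14


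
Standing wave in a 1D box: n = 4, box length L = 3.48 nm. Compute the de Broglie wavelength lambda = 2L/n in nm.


lambda = 2L / n
= 2 * 3.48 / 4
= 6.96 / 4
= 1.74 nm

1.74


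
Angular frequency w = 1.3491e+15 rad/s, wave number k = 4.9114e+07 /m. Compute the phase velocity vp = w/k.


vp = w / k
= 1.3491e+15 / 4.9114e+07
= 2.7469e+07 m/s

2.7469e+07


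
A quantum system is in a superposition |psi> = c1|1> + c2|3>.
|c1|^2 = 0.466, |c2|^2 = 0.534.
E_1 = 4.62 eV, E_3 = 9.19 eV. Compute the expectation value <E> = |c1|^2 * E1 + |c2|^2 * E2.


<E> = |c1|^2 * E1 + |c2|^2 * E2
= 0.466 * 4.62 + 0.534 * 9.19
= 2.1529 + 4.9075
= 7.0604 eV

7.0604


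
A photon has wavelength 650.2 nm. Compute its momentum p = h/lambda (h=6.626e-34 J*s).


p = h / lambda
= 6.626e-34 / (650.2e-9)
= 6.626e-34 / 6.5020e-07
= 1.0191e-27 kg*m/s

1.0191e-27


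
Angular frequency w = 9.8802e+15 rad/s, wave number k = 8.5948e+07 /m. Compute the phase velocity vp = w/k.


vp = w / k
= 9.8802e+15 / 8.5948e+07
= 1.1496e+08 m/s

1.1496e+08


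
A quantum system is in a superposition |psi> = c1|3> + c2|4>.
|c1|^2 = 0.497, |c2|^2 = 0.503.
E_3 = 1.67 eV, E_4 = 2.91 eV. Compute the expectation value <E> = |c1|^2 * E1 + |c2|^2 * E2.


<E> = |c1|^2 * E1 + |c2|^2 * E2
= 0.497 * 1.67 + 0.503 * 2.91
= 0.83 + 1.4637
= 2.2937 eV

2.2937


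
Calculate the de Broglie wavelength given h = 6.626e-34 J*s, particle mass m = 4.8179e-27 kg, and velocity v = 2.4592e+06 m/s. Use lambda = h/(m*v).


lambda = h / (m * v)
= 6.626e-34 / (4.8179e-27 * 2.4592e+06)
= 6.626e-34 / 1.1848e-20
= 5.5924e-14 m

5.5924e-14


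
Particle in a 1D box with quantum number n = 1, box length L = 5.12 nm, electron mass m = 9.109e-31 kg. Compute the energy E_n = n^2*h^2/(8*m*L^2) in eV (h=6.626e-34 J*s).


E = n^2 * h^2 / (8 * m * L^2)
= 1^2 * (6.626e-34)^2 / (8 * 9.109e-31 * (5.12e-9)^2)
= 1 * 4.3904e-67 / (8 * 9.109e-31 * 2.6214e-17)
= 2.2983e-21 J
= 0.0143 eV

0.0143


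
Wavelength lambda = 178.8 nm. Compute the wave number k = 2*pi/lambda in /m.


k = 2 * pi / lambda
= 6.2832 / (178.8e-9)
= 6.2832 / 1.7880e-07
= 3.5141e+07 /m

3.5141e+07


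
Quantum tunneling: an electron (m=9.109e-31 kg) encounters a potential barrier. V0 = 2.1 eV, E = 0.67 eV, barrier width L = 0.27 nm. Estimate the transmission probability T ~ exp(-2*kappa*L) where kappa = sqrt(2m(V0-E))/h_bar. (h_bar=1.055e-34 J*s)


V0 - E = 1.43 eV = 2.2909e-19 J
kappa = sqrt(2 * m * (V0-E)) / h_bar
= sqrt(2 * 9.109e-31 * 2.2909e-19) / 1.055e-34
= 6.1235e+09 /m
2*kappa*L = 2 * 6.1235e+09 * 0.27e-9
= 3.3067
T = exp(-3.3067) = 3.663796e-02

3.663796e-02


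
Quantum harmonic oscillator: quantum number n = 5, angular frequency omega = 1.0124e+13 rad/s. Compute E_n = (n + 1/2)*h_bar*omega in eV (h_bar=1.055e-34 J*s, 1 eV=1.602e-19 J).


E = (n + 1/2) * h_bar * omega
= (5 + 0.5) * 1.055e-34 * 1.0124e+13
= 5.5 * 1.0681e-21
= 5.8745e-21 J
= 0.0367 eV

0.0367


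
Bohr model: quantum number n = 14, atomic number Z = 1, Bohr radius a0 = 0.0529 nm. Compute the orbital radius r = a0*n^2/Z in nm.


r = a0 * n^2 / Z
= 0.0529 * 14^2 / 1
= 0.0529 * 196 / 1
= 10.3684 nm

10.3684


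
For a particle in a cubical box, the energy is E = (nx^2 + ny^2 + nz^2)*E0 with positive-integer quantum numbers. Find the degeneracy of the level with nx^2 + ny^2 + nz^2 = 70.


Enumerate all (nx, ny, nz) with nx^2 + ny^2 + nz^2 = 70:
(3,5,6)
(3,6,5)
(5,3,6)
(5,6,3)
(6,3,5)
(6,5,3)
Total degeneracy = 6

6


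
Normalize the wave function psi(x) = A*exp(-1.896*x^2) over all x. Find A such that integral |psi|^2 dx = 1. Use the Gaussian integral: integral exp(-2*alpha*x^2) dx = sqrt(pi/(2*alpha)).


integral |psi|^2 dx = A^2 * sqrt(pi/(2*alpha)) = 1
A^2 = sqrt(2*alpha/pi)
= sqrt(2 * 1.896 / pi)
= 1.09865
A = sqrt(1.09865)
= 1.0482

1.0482


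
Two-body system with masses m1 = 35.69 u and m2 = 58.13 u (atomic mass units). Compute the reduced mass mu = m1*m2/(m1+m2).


mu = m1 * m2 / (m1 + m2)
= 35.69 * 58.13 / (35.69 + 58.13)
= 2074.6597 / 93.82
= 22.1132 u

22.1132


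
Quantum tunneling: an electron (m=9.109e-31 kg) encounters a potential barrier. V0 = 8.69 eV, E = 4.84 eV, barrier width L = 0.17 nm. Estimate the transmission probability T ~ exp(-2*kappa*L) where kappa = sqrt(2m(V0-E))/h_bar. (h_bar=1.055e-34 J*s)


V0 - E = 3.85 eV = 6.1677e-19 J
kappa = sqrt(2 * m * (V0-E)) / h_bar
= sqrt(2 * 9.109e-31 * 6.1677e-19) / 1.055e-34
= 1.0048e+10 /m
2*kappa*L = 2 * 1.0048e+10 * 0.17e-9
= 3.4162
T = exp(-3.4162) = 3.283823e-02

3.283823e-02


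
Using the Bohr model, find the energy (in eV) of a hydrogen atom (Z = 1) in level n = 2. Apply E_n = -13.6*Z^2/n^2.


E_n = -13.6 * Z^2 / n^2
= -13.6 * 1^2 / 2^2
= -13.6 * 1 / 4
= -3.4 eV

-3.4


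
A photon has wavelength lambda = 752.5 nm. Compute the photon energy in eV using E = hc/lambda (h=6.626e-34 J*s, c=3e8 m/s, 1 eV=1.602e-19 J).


E = hc / lambda
= (6.626e-34)(3e8) / (752.5e-9)
= 1.9878e-25 / 7.5250e-07
= 2.6416e-19 J
Converting to eV: 2.6416e-19 / 1.602e-19
= 1.6489 eV

1.6489


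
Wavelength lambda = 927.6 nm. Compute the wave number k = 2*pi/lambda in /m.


k = 2 * pi / lambda
= 6.2832 / (927.6e-9)
= 6.2832 / 9.2760e-07
= 6.7736e+06 /m

6.7736e+06


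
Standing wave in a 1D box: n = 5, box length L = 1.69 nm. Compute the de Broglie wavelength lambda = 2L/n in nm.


lambda = 2L / n
= 2 * 1.69 / 5
= 3.38 / 5
= 0.676 nm

0.676


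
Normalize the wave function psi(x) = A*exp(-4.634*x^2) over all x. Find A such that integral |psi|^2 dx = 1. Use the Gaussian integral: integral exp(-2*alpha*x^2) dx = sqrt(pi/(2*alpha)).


integral |psi|^2 dx = A^2 * sqrt(pi/(2*alpha)) = 1
A^2 = sqrt(2*alpha/pi)
= sqrt(2 * 4.634 / pi)
= 1.717584
A = sqrt(1.717584)
= 1.3106

1.3106


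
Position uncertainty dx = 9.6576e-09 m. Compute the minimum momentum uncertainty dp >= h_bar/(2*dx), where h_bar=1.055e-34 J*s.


dp = h_bar / (2 * dx)
= 1.055e-34 / (2 * 9.6576e-09)
= 1.055e-34 / 1.9315e-08
= 5.4620e-27 kg*m/s

5.4620e-27


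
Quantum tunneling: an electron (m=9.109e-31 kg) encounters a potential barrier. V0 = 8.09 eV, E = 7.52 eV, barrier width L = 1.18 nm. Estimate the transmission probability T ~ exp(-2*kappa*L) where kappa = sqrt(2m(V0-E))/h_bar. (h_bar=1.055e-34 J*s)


V0 - E = 0.57 eV = 9.1314e-20 J
kappa = sqrt(2 * m * (V0-E)) / h_bar
= sqrt(2 * 9.109e-31 * 9.1314e-20) / 1.055e-34
= 3.8660e+09 /m
2*kappa*L = 2 * 3.8660e+09 * 1.18e-9
= 9.1239
T = exp(-9.1239) = 1.090331e-04

1.090331e-04


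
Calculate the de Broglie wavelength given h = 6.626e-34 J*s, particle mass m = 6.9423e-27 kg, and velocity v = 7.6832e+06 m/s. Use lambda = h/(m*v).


lambda = h / (m * v)
= 6.626e-34 / (6.9423e-27 * 7.6832e+06)
= 6.626e-34 / 5.3339e-20
= 1.2422e-14 m

1.2422e-14


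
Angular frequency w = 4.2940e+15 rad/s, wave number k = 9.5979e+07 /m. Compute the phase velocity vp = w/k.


vp = w / k
= 4.2940e+15 / 9.5979e+07
= 4.4739e+07 m/s

4.4739e+07


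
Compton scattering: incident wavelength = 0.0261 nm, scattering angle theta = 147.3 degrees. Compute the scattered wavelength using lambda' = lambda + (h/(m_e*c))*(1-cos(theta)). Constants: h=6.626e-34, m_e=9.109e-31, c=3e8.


Compton wavelength: h/(m_e*c) = 2.4247e-12 m
d_lambda = 2.4247e-12 * (1 - cos(147.3 deg))
= 2.4247e-12 * 1.841511
= 4.4651e-12 m = 0.004465 nm
lambda' = 0.0261 + 0.004465
= 0.030565 nm

0.030565


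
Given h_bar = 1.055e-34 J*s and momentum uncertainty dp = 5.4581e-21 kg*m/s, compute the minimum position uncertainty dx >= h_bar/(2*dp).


dx = h_bar / (2 * dp)
= 1.055e-34 / (2 * 5.4581e-21)
= 1.055e-34 / 1.0916e-20
= 9.6645e-15 m

9.6645e-15


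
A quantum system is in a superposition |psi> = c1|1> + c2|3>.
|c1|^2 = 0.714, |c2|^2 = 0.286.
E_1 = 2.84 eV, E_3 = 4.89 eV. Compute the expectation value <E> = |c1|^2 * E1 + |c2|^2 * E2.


<E> = |c1|^2 * E1 + |c2|^2 * E2
= 0.714 * 2.84 + 0.286 * 4.89
= 2.0278 + 1.3985
= 3.4263 eV

3.4263


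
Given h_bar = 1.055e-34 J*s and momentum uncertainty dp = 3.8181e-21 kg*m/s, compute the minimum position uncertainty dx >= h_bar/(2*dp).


dx = h_bar / (2 * dp)
= 1.055e-34 / (2 * 3.8181e-21)
= 1.055e-34 / 7.6362e-21
= 1.3816e-14 m

1.3816e-14


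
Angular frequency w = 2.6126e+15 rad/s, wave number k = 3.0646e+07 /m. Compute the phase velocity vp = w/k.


vp = w / k
= 2.6126e+15 / 3.0646e+07
= 8.5251e+07 m/s

8.5251e+07


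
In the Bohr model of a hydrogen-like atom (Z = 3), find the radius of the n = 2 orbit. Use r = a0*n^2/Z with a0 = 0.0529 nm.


r = a0 * n^2 / Z
= 0.0529 * 2^2 / 3
= 0.0529 * 4 / 3
= 0.0705 nm

0.0705


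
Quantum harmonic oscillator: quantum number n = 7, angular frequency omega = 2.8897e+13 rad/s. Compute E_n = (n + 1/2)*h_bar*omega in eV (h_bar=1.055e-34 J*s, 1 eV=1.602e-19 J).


E = (n + 1/2) * h_bar * omega
= (7 + 0.5) * 1.055e-34 * 2.8897e+13
= 7.5 * 3.0486e-21
= 2.2865e-20 J
= 0.1427 eV

0.1427


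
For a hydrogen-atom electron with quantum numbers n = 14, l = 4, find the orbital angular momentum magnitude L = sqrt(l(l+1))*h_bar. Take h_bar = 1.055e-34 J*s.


L = sqrt(l*(l+1)) * h_bar
= sqrt(4 * 5) * 1.055e-34
= sqrt(20) * 1.055e-34
= 4.4721 * 1.055e-34
= 4.7181e-34 J*s

4.7181e-34


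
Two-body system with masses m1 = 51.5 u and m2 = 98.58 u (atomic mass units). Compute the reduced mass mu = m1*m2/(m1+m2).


mu = m1 * m2 / (m1 + m2)
= 51.5 * 98.58 / (51.5 + 98.58)
= 5076.87 / 150.08
= 33.8278 u

33.8278


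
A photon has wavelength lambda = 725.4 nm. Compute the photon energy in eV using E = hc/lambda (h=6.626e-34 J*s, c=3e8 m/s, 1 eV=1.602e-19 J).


E = hc / lambda
= (6.626e-34)(3e8) / (725.4e-9)
= 1.9878e-25 / 7.2540e-07
= 2.7403e-19 J
Converting to eV: 2.7403e-19 / 1.602e-19
= 1.7105 eV

1.7105


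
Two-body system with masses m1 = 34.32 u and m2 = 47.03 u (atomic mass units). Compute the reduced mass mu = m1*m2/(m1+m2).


mu = m1 * m2 / (m1 + m2)
= 34.32 * 47.03 / (34.32 + 47.03)
= 1614.0696 / 81.35
= 19.8411 u

19.8411


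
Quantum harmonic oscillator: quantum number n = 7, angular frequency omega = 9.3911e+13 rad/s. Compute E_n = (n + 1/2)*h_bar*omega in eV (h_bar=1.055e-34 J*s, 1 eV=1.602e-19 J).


E = (n + 1/2) * h_bar * omega
= (7 + 0.5) * 1.055e-34 * 9.3911e+13
= 7.5 * 9.9076e-21
= 7.4307e-20 J
= 0.4638 eV

0.4638


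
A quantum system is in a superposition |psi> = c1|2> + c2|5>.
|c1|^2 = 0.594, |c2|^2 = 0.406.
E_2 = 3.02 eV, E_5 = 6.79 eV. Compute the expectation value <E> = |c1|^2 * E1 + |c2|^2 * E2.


<E> = |c1|^2 * E1 + |c2|^2 * E2
= 0.594 * 3.02 + 0.406 * 6.79
= 1.7939 + 2.7567
= 4.5506 eV

4.5506


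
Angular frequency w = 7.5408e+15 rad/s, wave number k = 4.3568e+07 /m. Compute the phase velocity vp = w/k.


vp = w / k
= 7.5408e+15 / 4.3568e+07
= 1.7308e+08 m/s

1.7308e+08


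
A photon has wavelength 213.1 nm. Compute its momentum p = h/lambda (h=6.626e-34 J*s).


p = h / lambda
= 6.626e-34 / (213.1e-9)
= 6.626e-34 / 2.1310e-07
= 3.1093e-27 kg*m/s

3.1093e-27


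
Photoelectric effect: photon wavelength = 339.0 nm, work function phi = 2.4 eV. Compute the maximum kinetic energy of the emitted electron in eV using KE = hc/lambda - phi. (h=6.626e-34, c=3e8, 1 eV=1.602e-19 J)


E_photon = hc / lambda
= (6.626e-34)(3e8) / (339.0e-9)
= 5.8637e-19 J
= 3.6602 eV
KE = E_photon - phi
= 3.6602 - 2.4
= 1.2602 eV

1.2602


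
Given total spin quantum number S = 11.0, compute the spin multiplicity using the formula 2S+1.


Spin multiplicity = 2S + 1
= 2 * 11.0 + 1
= 22.0 + 1
= 23

23


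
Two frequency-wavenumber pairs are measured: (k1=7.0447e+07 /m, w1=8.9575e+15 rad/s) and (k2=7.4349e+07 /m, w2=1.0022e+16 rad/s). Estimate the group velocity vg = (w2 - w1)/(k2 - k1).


vg = (w2 - w1) / (k2 - k1)
= (1.0022e+16 - 8.9575e+15) / (7.4349e+07 - 7.0447e+07)
= 1.0645e+15 / 3.9020e+06
= 2.7281e+08 m/s

2.7281e+08


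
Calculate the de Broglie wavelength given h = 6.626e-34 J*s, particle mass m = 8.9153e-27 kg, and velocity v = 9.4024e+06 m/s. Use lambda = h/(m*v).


lambda = h / (m * v)
= 6.626e-34 / (8.9153e-27 * 9.4024e+06)
= 6.626e-34 / 8.3825e-20
= 7.9045e-15 m

7.9045e-15


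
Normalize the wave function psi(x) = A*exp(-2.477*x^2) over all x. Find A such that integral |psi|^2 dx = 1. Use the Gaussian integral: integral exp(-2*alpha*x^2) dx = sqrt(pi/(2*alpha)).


integral |psi|^2 dx = A^2 * sqrt(pi/(2*alpha)) = 1
A^2 = sqrt(2*alpha/pi)
= sqrt(2 * 2.477 / pi)
= 1.25575
A = sqrt(1.25575)
= 1.1206

1.1206


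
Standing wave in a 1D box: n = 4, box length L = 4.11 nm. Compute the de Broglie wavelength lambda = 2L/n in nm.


lambda = 2L / n
= 2 * 4.11 / 4
= 8.22 / 4
= 2.055 nm

2.055


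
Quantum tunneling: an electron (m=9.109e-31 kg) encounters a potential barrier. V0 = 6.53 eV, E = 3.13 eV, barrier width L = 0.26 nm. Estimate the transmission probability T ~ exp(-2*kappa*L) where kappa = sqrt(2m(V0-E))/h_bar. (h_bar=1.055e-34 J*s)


V0 - E = 3.4 eV = 5.4468e-19 J
kappa = sqrt(2 * m * (V0-E)) / h_bar
= sqrt(2 * 9.109e-31 * 5.4468e-19) / 1.055e-34
= 9.4421e+09 /m
2*kappa*L = 2 * 9.4421e+09 * 0.26e-9
= 4.9099
T = exp(-4.9099) = 7.373284e-03

7.373284e-03


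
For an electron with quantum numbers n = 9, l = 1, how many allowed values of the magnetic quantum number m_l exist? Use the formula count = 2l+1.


m_l ranges from -l to +l in integer steps
So m_l goes from -1 to +1
Count = 2l + 1 = 2*1 + 1
= 3

3


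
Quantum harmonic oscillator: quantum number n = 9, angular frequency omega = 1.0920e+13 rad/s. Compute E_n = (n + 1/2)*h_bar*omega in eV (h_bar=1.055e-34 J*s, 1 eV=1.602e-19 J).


E = (n + 1/2) * h_bar * omega
= (9 + 0.5) * 1.055e-34 * 1.0920e+13
= 9.5 * 1.1521e-21
= 1.0945e-20 J
= 0.0683 eV

0.0683


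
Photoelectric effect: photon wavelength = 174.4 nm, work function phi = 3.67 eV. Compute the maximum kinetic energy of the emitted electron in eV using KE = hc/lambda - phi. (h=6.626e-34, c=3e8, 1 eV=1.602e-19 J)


E_photon = hc / lambda
= (6.626e-34)(3e8) / (174.4e-9)
= 1.1398e-18 J
= 7.1148 eV
KE = E_photon - phi
= 7.1148 - 3.67
= 3.4448 eV

3.4448
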